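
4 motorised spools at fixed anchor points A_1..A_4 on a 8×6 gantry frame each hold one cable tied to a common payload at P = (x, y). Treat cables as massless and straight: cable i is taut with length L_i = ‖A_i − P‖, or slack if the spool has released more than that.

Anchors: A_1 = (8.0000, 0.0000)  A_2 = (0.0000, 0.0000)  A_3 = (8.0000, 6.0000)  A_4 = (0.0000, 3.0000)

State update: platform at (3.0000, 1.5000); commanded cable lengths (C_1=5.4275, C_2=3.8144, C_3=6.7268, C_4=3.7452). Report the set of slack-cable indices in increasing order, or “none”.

i=1: geometric 5.2202 vs commanded 5.4275 ⇒ slack
i=2: geometric 3.3541 vs commanded 3.8144 ⇒ slack
i=3: geometric 6.7268 vs commanded 6.7268 ⇒ taut
i=4: geometric 3.3541 vs commanded 3.7452 ⇒ slack

1, 2, 4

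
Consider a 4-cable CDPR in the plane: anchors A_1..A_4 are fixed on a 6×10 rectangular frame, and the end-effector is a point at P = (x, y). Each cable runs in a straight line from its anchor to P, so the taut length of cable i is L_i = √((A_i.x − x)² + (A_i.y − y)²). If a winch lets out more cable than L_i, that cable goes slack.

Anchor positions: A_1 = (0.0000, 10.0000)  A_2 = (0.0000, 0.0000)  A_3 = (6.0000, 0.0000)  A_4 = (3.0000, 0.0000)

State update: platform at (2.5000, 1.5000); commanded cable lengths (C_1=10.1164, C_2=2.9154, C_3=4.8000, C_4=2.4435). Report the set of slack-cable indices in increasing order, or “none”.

i=1: geometric 8.8600 vs commanded 10.1164 ⇒ slack
i=2: geometric 2.9155 vs commanded 2.9154 ⇒ taut
i=3: geometric 3.8079 vs commanded 4.8000 ⇒ slack
i=4: geometric 1.5811 vs commanded 2.4435 ⇒ slack

1, 3, 4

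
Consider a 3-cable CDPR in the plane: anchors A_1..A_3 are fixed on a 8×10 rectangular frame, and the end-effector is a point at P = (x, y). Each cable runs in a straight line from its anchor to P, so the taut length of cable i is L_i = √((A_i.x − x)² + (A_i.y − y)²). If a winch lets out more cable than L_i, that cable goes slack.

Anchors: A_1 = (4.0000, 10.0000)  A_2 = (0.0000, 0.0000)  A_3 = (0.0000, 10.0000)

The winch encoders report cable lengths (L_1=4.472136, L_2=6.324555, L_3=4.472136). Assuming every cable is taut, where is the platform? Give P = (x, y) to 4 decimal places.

each cable: (A_i−P)·(A_i−P) = L_i²; let q_i = ‖A_i‖²−L_i²
q_1 = 16.0000+100.0000−20.0000 = 96.0000
row 1: 8.0000x + 20.0000y = 136.0000  (q_2=-40.0000)
row 2: 8.0000x + 0.0000y = 16.0000  (q_3=80.0000)
Cramer on rows 1–2 → x = 2.0000, y = 6.0000

(2.0000, 6.0000)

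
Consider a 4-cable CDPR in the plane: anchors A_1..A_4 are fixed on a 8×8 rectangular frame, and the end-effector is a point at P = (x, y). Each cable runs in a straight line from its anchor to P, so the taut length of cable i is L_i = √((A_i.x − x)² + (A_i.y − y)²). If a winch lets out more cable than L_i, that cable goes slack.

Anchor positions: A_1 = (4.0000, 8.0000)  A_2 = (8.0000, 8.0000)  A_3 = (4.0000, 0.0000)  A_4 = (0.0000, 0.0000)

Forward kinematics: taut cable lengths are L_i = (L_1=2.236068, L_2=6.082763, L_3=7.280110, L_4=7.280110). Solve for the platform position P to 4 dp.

(2.0000, 7.0000)

expand ‖A_i−P‖²=L_i² and subtract eq 1 (k_i ≔ ‖A_i‖²−L_i²)
k_1 = 16.0000+64.0000−5.0000 = 75.0000
eq1−eq2 → [-8.0000  0.0000]·P = -16.0000
eq1−eq3 → [0.0000  16.0000]·P = 112.0000
eq1−eq4 → [8.0000  16.0000]·P = 128.0000
2×2 solve → P = (2.0000, 7.0000)
check cable 4: ‖A_4−P‖² = 53.0000 ≈ L_4² = 53.0000 ✓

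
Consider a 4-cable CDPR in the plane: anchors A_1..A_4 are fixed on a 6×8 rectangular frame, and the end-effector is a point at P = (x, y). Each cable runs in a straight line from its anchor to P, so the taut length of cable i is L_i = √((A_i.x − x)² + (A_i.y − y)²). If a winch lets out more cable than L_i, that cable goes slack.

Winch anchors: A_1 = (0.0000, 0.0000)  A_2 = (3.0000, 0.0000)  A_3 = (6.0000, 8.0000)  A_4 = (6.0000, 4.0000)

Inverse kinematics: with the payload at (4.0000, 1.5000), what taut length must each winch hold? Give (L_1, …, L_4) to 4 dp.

(4.2720, 1.8028, 6.8007, 3.2016)

L_1: Δ = A_1−P = (-4.0000, -1.5000) → ‖Δ‖ = √18.2500 = 4.2720
L_2: Δ = A_2−P = (-1.0000, -1.5000) → ‖Δ‖ = √3.2500 = 1.8028
L_3: Δ = A_3−P = (2.0000, 6.5000) → ‖Δ‖ = √46.2500 = 6.8007
L_4: Δ = A_4−P = (2.0000, 2.5000) → ‖Δ‖ = √10.2500 = 3.2016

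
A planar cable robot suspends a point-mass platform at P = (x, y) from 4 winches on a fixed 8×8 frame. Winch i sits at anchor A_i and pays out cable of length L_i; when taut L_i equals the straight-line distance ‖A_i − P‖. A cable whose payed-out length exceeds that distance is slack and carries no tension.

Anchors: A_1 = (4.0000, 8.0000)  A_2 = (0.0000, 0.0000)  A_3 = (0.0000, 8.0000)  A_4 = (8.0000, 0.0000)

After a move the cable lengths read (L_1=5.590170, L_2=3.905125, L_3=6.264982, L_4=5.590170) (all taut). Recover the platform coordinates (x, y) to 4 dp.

(3.0000, 2.5000)

circle eqns → linear via eq_j − eq_1; set c_j = A_j·A_j − L_j²
c_1 = 16.0000+64.0000−31.2500 = 48.7500
8.0000·x + 16.0000·y = c_1−c_2 = 64.0000
8.0000·x + 0.0000·y = c_1−c_3 = 24.0000
-8.0000·x + 16.0000·y = c_1−c_4 = 16.0000
solve first two rows → x=3.0000, y=2.5000
check cable 4: ‖A_4−P‖² = 31.2500 ≈ L_4² = 31.2500 ✓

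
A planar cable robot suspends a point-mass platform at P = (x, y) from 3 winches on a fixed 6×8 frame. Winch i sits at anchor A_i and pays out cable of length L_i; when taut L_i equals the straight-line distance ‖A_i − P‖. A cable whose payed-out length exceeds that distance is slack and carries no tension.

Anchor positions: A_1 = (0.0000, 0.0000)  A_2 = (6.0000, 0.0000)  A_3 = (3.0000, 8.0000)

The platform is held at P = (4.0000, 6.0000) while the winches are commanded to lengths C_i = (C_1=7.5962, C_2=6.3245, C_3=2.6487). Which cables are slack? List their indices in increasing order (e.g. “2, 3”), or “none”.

cable 1: √((-4.0000)²+(-6.0000)²)=7.2111, C_1=7.5962: slack
cable 2: √((2.0000)²+(-6.0000)²)=6.3246, C_2=6.3245: taut
cable 3: √((-1.0000)²+(2.0000)²)=2.2361, C_3=2.6487: slack

1, 3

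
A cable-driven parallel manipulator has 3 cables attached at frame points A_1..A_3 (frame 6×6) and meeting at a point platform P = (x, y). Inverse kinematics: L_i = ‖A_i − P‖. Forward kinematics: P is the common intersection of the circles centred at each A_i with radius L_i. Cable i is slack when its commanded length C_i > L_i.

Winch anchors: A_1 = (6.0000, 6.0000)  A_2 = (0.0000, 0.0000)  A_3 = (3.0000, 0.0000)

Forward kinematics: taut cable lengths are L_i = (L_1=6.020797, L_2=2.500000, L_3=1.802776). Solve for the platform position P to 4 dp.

expand ‖A_i−P‖²=L_i² and subtract eq 1 (k_i ≔ ‖A_i‖²−L_i²)
k_1 = 36.0000+36.0000−36.2500 = 35.7500
eq1−eq2 → [12.0000  12.0000]·P = 42.0000
eq1−eq3 → [6.0000  12.0000]·P = 30.0000
2×2 solve → P = (2.0000, 1.5000)

(2.0000, 1.5000)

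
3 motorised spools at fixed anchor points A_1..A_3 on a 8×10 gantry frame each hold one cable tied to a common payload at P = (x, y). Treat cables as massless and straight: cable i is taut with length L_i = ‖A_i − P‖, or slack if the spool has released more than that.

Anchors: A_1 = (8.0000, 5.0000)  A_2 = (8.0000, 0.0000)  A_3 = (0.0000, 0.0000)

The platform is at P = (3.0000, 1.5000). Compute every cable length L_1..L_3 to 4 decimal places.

(6.1033, 5.2202, 3.3541)

cable 1: Δx=5.0000, Δy=3.5000; L_1 = √(Δx²+Δy²) = 6.1033
cable 2: Δx=5.0000, Δy=-1.5000; L_2 = √(Δx²+Δy²) = 5.2202
cable 3: Δx=-3.0000, Δy=-1.5000; L_3 = √(Δx²+Δy²) = 3.3541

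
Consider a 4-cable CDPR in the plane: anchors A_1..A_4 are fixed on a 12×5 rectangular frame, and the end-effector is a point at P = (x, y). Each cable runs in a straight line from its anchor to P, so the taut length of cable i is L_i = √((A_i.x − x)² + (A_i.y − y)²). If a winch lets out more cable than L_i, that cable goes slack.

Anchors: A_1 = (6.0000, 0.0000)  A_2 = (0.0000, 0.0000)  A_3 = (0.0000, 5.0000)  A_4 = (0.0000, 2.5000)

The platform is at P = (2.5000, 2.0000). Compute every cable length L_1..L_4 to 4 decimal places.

(4.0311, 3.2016, 3.9051, 2.5495)

L_1: Δ = A_1−P = (3.5000, -2.0000) → ‖Δ‖ = √16.2500 = 4.0311
L_2: Δ = A_2−P = (-2.5000, -2.0000) → ‖Δ‖ = √10.2500 = 3.2016
L_3: Δ = A_3−P = (-2.5000, 3.0000) → ‖Δ‖ = √15.2500 = 3.9051
L_4: Δ = A_4−P = (-2.5000, 0.5000) → ‖Δ‖ = √6.5000 = 2.5495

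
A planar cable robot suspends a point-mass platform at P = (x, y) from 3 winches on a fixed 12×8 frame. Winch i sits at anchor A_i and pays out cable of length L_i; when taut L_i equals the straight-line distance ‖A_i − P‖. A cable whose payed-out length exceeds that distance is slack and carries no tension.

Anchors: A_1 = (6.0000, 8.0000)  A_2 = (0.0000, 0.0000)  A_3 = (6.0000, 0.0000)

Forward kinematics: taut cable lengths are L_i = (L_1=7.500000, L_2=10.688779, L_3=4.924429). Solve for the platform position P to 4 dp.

(10.5000, 2.0000)

circle eqns → linear via eq_j − eq_1; set c_j = A_j·A_j − L_j²
c_1 = 36.0000+64.0000−56.2500 = 43.7500
12.0000·x + 16.0000·y = c_1−c_2 = 158.0000
0.0000·x + 16.0000·y = c_1−c_3 = 32.0000
solve first two rows → x=10.5000, y=2.0000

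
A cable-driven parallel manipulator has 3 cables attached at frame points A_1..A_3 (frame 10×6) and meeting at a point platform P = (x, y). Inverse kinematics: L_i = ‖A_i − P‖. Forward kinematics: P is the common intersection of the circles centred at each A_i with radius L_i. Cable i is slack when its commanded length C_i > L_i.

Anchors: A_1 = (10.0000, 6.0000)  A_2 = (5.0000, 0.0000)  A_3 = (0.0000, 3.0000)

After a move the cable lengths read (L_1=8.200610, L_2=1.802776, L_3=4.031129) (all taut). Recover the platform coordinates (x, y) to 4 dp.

each cable: (A_i−P)·(A_i−P) = L_i²; let k_i = ‖A_i‖²−L_i²
k_1 = 100.0000+36.0000−67.2500 = 68.7500
row 1: 10.0000x + 12.0000y = 47.0000  (k_2=21.7500)
row 2: 20.0000x + 6.0000y = 76.0000  (k_3=-7.2500)
Cramer on rows 1–2 → x = 3.5000, y = 1.0000

(3.5000, 1.0000)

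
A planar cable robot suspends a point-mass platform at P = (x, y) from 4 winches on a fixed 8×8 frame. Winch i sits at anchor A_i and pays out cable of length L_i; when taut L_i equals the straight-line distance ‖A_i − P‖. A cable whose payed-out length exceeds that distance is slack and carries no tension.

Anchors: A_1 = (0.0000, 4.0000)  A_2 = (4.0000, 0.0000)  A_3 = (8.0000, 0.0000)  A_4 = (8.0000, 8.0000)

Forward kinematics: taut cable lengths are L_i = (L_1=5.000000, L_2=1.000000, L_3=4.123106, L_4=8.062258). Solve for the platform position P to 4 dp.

each cable: (A_i−P)·(A_i−P) = L_i²; let c_i = ‖A_i‖²−L_i²
c_1 = 0.0000+16.0000−25.0000 = -9.0000
row 1: -8.0000x + 8.0000y = -24.0000  (c_2=15.0000)
row 2: -16.0000x + 8.0000y = -56.0000  (c_3=47.0000)
row 3: -16.0000x − 8.0000y = -72.0000  (c_4=63.0000)
Cramer on rows 1–2 → x = 4.0000, y = 1.0000
check cable 4: ‖A_4−P‖² = 65.0000 ≈ L_4² = 65.0000 ✓

(4.0000, 1.0000)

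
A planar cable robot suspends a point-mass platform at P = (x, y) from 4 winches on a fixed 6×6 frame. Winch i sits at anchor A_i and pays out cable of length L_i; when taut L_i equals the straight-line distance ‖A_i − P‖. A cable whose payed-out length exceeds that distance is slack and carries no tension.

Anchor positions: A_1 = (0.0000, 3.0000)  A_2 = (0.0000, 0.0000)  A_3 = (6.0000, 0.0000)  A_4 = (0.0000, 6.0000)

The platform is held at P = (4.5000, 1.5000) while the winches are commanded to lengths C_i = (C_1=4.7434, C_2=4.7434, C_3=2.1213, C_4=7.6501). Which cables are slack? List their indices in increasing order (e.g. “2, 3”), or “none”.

cable 1: L_1 = ‖A_1−P‖ = 4.7434;  C_1 = 4.7434 → taut
cable 2: L_2 = ‖A_2−P‖ = 4.7434;  C_2 = 4.7434 → taut
cable 3: L_3 = ‖A_3−P‖ = 2.1213;  C_3 = 2.1213 → taut
cable 4: L_4 = ‖A_4−P‖ = 6.3640;  C_4 = 7.6501 → slack

4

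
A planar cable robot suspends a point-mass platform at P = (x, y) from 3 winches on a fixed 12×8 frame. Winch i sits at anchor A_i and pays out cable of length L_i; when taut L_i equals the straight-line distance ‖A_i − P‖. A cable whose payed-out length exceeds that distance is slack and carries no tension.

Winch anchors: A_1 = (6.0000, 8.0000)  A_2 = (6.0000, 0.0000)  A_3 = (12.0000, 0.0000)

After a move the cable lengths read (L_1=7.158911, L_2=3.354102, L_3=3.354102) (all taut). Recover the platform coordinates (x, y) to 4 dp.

(9.0000, 1.5000)

circle eqns → linear via eq_j − eq_1; set k_j = A_j·A_j − L_j²
k_1 = 36.0000+64.0000−51.2500 = 48.7500
0.0000·x + 16.0000·y = k_1−k_2 = 24.0000
-12.0000·x + 16.0000·y = k_1−k_3 = -84.0000
solve first two rows → x=9.0000, y=1.5000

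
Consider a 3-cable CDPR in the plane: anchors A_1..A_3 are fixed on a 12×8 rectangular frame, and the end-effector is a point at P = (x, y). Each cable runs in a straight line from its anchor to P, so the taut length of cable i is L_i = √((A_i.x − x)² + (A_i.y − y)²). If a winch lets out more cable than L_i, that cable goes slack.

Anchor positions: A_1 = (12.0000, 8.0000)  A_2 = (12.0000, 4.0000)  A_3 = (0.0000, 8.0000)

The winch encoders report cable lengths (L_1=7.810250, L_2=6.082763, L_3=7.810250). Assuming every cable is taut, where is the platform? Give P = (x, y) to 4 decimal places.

expand ‖A_i−P‖²=L_i² and subtract eq 1 (c_i ≔ ‖A_i‖²−L_i²)
c_1 = 144.0000+64.0000−61.0000 = 147.0000
eq1−eq2 → [0.0000  8.0000]·P = 24.0000
eq1−eq3 → [24.0000  0.0000]·P = 144.0000
2×2 solve → P = (6.0000, 3.0000)

(6.0000, 3.0000)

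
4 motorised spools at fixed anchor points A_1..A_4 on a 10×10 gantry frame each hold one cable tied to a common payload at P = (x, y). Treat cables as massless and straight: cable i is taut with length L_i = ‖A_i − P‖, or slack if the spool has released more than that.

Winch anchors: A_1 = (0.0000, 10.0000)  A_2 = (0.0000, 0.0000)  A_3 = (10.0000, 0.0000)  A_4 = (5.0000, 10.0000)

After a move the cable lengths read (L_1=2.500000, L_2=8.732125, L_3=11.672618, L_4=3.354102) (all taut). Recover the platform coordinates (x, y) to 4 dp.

circle eqns → linear via eq_j − eq_1; set q_j = A_j·A_j − L_j²
q_1 = 0.0000+100.0000−6.2500 = 93.7500
0.0000·x + 20.0000·y = q_1−q_2 = 170.0000
-20.0000·x + 20.0000·y = q_1−q_3 = 130.0000
-10.0000·x + 0.0000·y = q_1−q_4 = -20.0000
solve first two rows → x=2.0000, y=8.5000
check cable 4: ‖A_4−P‖² = 11.2500 ≈ L_4² = 11.2500 ✓

(2.0000, 8.5000)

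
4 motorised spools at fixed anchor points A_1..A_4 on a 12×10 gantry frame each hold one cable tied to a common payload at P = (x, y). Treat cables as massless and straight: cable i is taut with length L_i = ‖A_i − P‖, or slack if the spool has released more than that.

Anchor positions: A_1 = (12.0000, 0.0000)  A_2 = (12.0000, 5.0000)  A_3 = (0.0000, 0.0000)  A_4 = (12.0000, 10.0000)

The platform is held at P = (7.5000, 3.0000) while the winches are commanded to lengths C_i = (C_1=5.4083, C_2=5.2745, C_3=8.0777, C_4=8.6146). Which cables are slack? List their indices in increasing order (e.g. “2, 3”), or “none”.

2, 4

cable 1: L_1 = ‖A_1−P‖ = 5.4083;  C_1 = 5.4083 → taut
cable 2: L_2 = ‖A_2−P‖ = 4.9244;  C_2 = 5.2745 → slack
cable 3: L_3 = ‖A_3−P‖ = 8.0777;  C_3 = 8.0777 → taut
cable 4: L_4 = ‖A_4−P‖ = 8.3217;  C_4 = 8.6146 → slack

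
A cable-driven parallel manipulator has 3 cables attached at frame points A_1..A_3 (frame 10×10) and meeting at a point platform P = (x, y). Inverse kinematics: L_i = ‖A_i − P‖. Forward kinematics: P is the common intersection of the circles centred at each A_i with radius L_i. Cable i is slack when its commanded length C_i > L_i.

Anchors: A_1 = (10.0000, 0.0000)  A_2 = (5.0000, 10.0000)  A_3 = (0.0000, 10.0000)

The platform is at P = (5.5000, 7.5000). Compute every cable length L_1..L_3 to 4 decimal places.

(8.7464, 2.5495, 6.0415)

L_1: Δ = A_1−P = (4.5000, -7.5000) → ‖Δ‖ = √76.5000 = 8.7464
L_2: Δ = A_2−P = (-0.5000, 2.5000) → ‖Δ‖ = √6.5000 = 2.5495
L_3: Δ = A_3−P = (-5.5000, 2.5000) → ‖Δ‖ = √36.5000 = 6.0415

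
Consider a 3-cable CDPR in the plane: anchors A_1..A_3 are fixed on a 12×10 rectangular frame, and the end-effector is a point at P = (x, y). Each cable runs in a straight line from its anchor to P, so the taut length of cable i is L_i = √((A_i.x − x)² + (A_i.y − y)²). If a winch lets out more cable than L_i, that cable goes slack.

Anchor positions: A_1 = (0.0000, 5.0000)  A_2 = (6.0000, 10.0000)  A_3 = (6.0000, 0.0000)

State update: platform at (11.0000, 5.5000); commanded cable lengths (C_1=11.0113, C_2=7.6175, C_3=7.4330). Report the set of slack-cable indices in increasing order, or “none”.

2

i=1: geometric 11.0114 vs commanded 11.0113 ⇒ taut
i=2: geometric 6.7268 vs commanded 7.6175 ⇒ slack
i=3: geometric 7.4330 vs commanded 7.4330 ⇒ taut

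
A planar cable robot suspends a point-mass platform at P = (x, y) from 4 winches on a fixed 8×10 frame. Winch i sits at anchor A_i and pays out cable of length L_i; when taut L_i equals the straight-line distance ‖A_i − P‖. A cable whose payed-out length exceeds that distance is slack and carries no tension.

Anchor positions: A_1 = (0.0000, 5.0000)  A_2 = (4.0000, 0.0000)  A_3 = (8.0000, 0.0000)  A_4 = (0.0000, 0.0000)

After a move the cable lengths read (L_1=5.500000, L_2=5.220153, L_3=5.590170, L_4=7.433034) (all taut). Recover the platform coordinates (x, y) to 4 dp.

(5.5000, 5.0000)

each cable: (A_i−P)·(A_i−P) = L_i²; let q_i = ‖A_i‖²−L_i²
q_1 = 0.0000+25.0000−30.2500 = -5.2500
row 1: -8.0000x + 10.0000y = 6.0000  (q_2=-11.2500)
row 2: -16.0000x + 10.0000y = -38.0000  (q_3=32.7500)
row 3: 0.0000x + 10.0000y = 50.0000  (q_4=-55.2500)
Cramer on rows 1–2 → x = 5.5000, y = 5.0000
check cable 4: ‖A_4−P‖² = 55.2500 ≈ L_4² = 55.2500 ✓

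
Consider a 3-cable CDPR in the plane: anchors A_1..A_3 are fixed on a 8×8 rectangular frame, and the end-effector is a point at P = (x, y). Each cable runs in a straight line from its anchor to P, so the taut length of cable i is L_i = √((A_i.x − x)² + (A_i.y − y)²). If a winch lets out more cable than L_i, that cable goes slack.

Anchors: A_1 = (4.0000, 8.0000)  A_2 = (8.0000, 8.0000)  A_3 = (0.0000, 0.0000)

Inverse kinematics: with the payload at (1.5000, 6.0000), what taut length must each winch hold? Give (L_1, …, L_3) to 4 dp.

(3.2016, 6.8007, 6.1847)

cable 1: Δx=2.5000, Δy=2.0000; L_1 = √(Δx²+Δy²) = 3.2016
cable 2: Δx=6.5000, Δy=2.0000; L_2 = √(Δx²+Δy²) = 6.8007
cable 3: Δx=-1.5000, Δy=-6.0000; L_3 = √(Δx²+Δy²) = 6.1847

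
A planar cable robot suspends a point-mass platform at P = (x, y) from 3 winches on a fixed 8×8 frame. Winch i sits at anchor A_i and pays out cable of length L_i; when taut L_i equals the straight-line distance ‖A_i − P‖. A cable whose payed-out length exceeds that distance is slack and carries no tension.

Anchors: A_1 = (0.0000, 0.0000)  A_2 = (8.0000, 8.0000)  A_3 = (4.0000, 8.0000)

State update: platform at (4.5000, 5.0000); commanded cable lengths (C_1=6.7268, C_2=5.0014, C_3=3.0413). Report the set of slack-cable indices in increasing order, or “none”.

2

cable 1: L_1 = ‖A_1−P‖ = 6.7268;  C_1 = 6.7268 → taut
cable 2: L_2 = ‖A_2−P‖ = 4.6098;  C_2 = 5.0014 → slack
cable 3: L_3 = ‖A_3−P‖ = 3.0414;  C_3 = 3.0413 → taut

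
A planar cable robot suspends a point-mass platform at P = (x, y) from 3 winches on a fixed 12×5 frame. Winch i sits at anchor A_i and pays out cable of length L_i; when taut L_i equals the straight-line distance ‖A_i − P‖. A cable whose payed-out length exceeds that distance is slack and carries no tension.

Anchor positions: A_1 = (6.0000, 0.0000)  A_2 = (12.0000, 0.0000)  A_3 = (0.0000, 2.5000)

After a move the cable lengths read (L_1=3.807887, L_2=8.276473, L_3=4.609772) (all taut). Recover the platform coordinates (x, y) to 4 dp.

(4.5000, 3.5000)

each cable: (A_i−P)·(A_i−P) = L_i²; let c_i = ‖A_i‖²−L_i²
c_1 = 36.0000+0.0000−14.5000 = 21.5000
row 1: -12.0000x + 0.0000y = -54.0000  (c_2=75.5000)
row 2: 12.0000x − 5.0000y = 36.5000  (c_3=-15.0000)
Cramer on rows 1–2 → x = 4.5000, y = 3.5000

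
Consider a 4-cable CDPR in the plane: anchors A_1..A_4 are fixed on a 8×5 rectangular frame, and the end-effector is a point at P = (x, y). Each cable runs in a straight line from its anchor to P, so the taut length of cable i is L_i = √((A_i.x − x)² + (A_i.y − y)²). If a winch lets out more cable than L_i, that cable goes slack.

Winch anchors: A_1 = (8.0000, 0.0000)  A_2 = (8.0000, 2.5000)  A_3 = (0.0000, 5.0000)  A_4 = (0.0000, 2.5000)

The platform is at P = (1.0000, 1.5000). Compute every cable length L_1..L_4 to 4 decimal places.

L_1 = √((8.0000−1.0000)² + (0.0000−1.5000)²) = 7.1589
L_2 = √((8.0000−1.0000)² + (2.5000−1.5000)²) = 7.0711
L_3 = √((0.0000−1.0000)² + (5.0000−1.5000)²) = 3.6401
L_4 = √((0.0000−1.0000)² + (2.5000−1.5000)²) = 1.4142

(7.1589, 7.0711, 3.6401, 1.4142)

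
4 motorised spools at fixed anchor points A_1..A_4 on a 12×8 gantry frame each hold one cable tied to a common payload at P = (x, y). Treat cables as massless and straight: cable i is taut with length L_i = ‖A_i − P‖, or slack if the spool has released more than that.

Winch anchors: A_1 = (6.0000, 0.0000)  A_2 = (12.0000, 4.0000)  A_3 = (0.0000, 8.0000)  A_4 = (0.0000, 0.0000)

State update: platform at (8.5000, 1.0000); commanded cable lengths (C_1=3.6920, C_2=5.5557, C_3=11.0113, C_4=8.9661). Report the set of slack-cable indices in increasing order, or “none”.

cable 1: √((-2.5000)²+(-1.0000)²)=2.6926, C_1=3.6920: slack
cable 2: √((3.5000)²+(3.0000)²)=4.6098, C_2=5.5557: slack
cable 3: √((-8.5000)²+(7.0000)²)=11.0114, C_3=11.0113: taut
cable 4: √((-8.5000)²+(-1.0000)²)=8.5586, C_4=8.9661: slack

1, 2, 4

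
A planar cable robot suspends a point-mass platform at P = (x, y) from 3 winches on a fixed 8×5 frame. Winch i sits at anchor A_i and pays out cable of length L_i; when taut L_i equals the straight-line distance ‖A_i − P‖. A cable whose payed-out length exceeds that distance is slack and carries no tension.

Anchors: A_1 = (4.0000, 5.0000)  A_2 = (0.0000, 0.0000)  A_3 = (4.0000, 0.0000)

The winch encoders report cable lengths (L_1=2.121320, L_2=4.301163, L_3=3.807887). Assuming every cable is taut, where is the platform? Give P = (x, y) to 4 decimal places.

each cable: (A_i−P)·(A_i−P) = L_i²; let k_i = ‖A_i‖²−L_i²
k_1 = 16.0000+25.0000−4.5000 = 36.5000
row 1: 8.0000x + 10.0000y = 55.0000  (k_2=-18.5000)
row 2: 0.0000x + 10.0000y = 35.0000  (k_3=1.5000)
Cramer on rows 1–2 → x = 2.5000, y = 3.5000

(2.5000, 3.5000)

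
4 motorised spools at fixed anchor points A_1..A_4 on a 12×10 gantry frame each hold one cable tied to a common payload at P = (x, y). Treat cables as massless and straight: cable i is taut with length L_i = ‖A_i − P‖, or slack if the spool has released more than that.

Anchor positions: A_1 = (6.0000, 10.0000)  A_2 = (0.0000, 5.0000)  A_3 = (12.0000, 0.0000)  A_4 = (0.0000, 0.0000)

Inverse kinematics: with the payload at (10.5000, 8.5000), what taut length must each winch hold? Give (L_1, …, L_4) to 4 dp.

(4.7434, 11.0680, 8.6313, 13.5093)

L_1 = √((6.0000−10.5000)² + (10.0000−8.5000)²) = 4.7434
L_2 = √((0.0000−10.5000)² + (5.0000−8.5000)²) = 11.0680
L_3 = √((12.0000−10.5000)² + (0.0000−8.5000)²) = 8.6313
L_4 = √((0.0000−10.5000)² + (0.0000−8.5000)²) = 13.5093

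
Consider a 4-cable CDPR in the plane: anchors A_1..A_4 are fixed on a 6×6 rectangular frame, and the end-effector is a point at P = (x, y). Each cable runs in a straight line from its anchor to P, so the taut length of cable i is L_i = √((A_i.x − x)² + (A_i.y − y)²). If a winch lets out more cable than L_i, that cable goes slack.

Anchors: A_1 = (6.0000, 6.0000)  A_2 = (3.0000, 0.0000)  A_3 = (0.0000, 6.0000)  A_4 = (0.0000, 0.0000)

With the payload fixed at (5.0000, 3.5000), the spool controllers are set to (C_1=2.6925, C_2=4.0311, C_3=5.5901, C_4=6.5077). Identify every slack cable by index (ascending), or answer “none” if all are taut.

cable 1: L_1 = ‖A_1−P‖ = 2.6926;  C_1 = 2.6925 → taut
cable 2: L_2 = ‖A_2−P‖ = 4.0311;  C_2 = 4.0311 → taut
cable 3: L_3 = ‖A_3−P‖ = 5.5902;  C_3 = 5.5901 → taut
cable 4: L_4 = ‖A_4−P‖ = 6.1033;  C_4 = 6.5077 → slack

4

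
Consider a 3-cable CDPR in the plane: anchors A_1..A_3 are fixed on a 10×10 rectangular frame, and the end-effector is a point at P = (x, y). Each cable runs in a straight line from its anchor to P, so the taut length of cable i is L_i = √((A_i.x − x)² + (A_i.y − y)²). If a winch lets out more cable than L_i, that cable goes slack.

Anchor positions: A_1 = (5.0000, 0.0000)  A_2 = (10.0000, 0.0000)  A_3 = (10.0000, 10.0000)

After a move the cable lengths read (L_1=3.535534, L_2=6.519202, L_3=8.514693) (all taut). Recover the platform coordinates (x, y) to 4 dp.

(4.5000, 3.5000)

expand ‖A_i−P‖²=L_i² and subtract eq 1 (c_i ≔ ‖A_i‖²−L_i²)
c_1 = 25.0000+0.0000−12.5000 = 12.5000
eq1−eq2 → [-10.0000  0.0000]·P = -45.0000
eq1−eq3 → [-10.0000  -20.0000]·P = -115.0000
2×2 solve → P = (4.5000, 3.5000)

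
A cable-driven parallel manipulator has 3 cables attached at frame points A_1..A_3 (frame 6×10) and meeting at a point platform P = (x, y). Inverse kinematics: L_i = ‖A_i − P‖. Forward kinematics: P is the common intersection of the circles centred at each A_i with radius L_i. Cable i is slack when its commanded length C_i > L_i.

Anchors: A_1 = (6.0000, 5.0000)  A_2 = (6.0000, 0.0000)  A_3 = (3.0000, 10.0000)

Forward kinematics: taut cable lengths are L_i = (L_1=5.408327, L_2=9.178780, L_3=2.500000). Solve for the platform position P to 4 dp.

(1.5000, 8.0000)

each cable: (A_i−P)·(A_i−P) = L_i²; let q_i = ‖A_i‖²−L_i²
q_1 = 36.0000+25.0000−29.2500 = 31.7500
row 1: 0.0000x + 10.0000y = 80.0000  (q_2=-48.2500)
row 2: 6.0000x − 10.0000y = -71.0000  (q_3=102.7500)
Cramer on rows 1–2 → x = 1.5000, y = 8.0000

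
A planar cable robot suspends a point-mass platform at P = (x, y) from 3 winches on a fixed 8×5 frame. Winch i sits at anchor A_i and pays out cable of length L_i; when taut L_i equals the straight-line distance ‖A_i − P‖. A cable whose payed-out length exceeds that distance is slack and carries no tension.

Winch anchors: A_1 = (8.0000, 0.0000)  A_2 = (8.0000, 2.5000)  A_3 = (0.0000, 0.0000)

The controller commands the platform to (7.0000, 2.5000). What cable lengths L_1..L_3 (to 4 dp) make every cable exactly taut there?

L_1: Δ = A_1−P = (1.0000, -2.5000) → ‖Δ‖ = √7.2500 = 2.6926
L_2: Δ = A_2−P = (1.0000, 0.0000) → ‖Δ‖ = √1.0000 = 1.0000
L_3: Δ = A_3−P = (-7.0000, -2.5000) → ‖Δ‖ = √55.2500 = 7.4330

(2.6926, 1.0000, 7.4330)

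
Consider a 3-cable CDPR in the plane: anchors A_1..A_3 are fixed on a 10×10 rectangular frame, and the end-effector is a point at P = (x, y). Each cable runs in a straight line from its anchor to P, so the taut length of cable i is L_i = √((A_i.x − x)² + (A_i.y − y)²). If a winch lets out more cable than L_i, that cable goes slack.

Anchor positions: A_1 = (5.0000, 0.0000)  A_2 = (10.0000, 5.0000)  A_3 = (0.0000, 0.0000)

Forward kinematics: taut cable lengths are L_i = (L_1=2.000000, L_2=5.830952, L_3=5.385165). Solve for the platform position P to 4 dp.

(5.0000, 2.0000)

expand ‖A_i−P‖²=L_i² and subtract eq 1 (c_i ≔ ‖A_i‖²−L_i²)
c_1 = 25.0000+0.0000−4.0000 = 21.0000
eq1−eq2 → [-10.0000  -10.0000]·P = -70.0000
eq1−eq3 → [10.0000  0.0000]·P = 50.0000
2×2 solve → P = (5.0000, 2.0000)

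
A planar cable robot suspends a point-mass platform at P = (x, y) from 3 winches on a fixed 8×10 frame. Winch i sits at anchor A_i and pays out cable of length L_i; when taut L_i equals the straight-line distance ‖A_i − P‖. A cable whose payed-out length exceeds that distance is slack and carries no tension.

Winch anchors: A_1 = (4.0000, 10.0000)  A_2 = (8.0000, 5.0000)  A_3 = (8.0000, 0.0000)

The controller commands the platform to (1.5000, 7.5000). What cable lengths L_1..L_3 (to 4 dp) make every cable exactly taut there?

(3.5355, 6.9642, 9.9247)

cable 1: Δx=2.5000, Δy=2.5000; L_1 = √(Δx²+Δy²) = 3.5355
cable 2: Δx=6.5000, Δy=-2.5000; L_2 = √(Δx²+Δy²) = 6.9642
cable 3: Δx=6.5000, Δy=-7.5000; L_3 = √(Δx²+Δy²) = 9.9247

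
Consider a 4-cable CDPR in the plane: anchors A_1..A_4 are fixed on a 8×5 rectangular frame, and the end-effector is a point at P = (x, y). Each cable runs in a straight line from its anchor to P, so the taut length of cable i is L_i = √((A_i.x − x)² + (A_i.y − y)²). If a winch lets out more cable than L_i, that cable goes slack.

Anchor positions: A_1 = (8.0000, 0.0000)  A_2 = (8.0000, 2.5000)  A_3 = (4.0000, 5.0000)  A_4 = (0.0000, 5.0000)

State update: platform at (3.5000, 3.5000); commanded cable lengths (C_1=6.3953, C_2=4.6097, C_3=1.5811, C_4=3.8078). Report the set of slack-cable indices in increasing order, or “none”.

cable 1: √((4.5000)²+(-3.5000)²)=5.7009, C_1=6.3953: slack
cable 2: √((4.5000)²+(-1.0000)²)=4.6098, C_2=4.6097: taut
cable 3: √((0.5000)²+(1.5000)²)=1.5811, C_3=1.5811: taut
cable 4: √((-3.5000)²+(1.5000)²)=3.8079, C_4=3.8078: taut

1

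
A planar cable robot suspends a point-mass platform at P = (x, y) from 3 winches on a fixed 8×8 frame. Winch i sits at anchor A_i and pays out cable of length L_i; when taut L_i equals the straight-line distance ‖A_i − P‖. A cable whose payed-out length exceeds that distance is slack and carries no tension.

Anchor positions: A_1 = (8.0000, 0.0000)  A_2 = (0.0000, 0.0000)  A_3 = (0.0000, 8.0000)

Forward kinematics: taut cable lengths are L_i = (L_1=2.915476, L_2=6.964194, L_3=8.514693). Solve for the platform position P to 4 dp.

(6.5000, 2.5000)

each cable: (A_i−P)·(A_i−P) = L_i²; let k_i = ‖A_i‖²−L_i²
k_1 = 64.0000+0.0000−8.5000 = 55.5000
row 1: 16.0000x + 0.0000y = 104.0000  (k_2=-48.5000)
row 2: 16.0000x − 16.0000y = 64.0000  (k_3=-8.5000)
Cramer on rows 1–2 → x = 6.5000, y = 2.5000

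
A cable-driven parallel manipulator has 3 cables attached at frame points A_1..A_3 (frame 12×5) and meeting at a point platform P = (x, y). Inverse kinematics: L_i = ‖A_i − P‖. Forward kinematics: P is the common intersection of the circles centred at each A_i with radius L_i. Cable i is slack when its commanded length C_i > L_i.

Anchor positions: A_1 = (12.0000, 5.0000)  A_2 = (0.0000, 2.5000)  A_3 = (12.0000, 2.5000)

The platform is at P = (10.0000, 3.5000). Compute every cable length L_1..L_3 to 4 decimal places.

(2.5000, 10.0499, 2.2361)

L_1 = √((12.0000−10.0000)² + (5.0000−3.5000)²) = 2.5000
L_2 = √((0.0000−10.0000)² + (2.5000−3.5000)²) = 10.0499
L_3 = √((12.0000−10.0000)² + (2.5000−3.5000)²) = 2.2361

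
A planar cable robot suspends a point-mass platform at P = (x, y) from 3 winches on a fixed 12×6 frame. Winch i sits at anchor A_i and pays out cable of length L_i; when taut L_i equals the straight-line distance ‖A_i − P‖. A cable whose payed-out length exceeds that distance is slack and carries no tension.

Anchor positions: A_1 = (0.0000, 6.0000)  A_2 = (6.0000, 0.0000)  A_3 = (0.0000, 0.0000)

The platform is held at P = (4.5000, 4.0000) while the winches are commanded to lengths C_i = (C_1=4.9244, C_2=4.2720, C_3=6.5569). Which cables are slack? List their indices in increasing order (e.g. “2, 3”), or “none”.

3

cable 1: √((-4.5000)²+(2.0000)²)=4.9244, C_1=4.9244: taut
cable 2: √((1.5000)²+(-4.0000)²)=4.2720, C_2=4.2720: taut
cable 3: √((-4.5000)²+(-4.0000)²)=6.0208, C_3=6.5569: slack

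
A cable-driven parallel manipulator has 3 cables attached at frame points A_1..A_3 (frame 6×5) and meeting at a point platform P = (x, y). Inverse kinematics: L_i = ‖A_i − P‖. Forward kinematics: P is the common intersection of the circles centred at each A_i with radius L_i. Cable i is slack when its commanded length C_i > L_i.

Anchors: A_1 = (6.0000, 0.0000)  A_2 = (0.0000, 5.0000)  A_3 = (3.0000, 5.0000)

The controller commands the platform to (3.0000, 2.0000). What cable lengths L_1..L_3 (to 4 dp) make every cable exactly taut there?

L_1 = √((6.0000−3.0000)² + (0.0000−2.0000)²) = 3.6056
L_2 = √((0.0000−3.0000)² + (5.0000−2.0000)²) = 4.2426
L_3 = √((3.0000−3.0000)² + (5.0000−2.0000)²) = 3.0000

(3.6056, 4.2426, 3.0000)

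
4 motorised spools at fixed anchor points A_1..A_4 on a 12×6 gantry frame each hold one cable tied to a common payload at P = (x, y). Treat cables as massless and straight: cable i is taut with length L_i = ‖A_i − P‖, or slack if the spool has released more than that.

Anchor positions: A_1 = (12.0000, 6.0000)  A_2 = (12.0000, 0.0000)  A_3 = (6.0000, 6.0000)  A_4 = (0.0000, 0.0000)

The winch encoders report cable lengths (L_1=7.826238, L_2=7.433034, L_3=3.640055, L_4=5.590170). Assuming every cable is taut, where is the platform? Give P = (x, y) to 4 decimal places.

expand ‖A_i−P‖²=L_i² and subtract eq 1 (c_i ≔ ‖A_i‖²−L_i²)
c_1 = 144.0000+36.0000−61.2500 = 118.7500
eq1−eq2 → [0.0000  12.0000]·P = 30.0000
eq1−eq3 → [12.0000  0.0000]·P = 60.0000
eq1−eq4 → [24.0000  12.0000]·P = 150.0000
2×2 solve → P = (5.0000, 2.5000)
check cable 4: ‖A_4−P‖² = 31.2500 ≈ L_4² = 31.2500 ✓

(5.0000, 2.5000)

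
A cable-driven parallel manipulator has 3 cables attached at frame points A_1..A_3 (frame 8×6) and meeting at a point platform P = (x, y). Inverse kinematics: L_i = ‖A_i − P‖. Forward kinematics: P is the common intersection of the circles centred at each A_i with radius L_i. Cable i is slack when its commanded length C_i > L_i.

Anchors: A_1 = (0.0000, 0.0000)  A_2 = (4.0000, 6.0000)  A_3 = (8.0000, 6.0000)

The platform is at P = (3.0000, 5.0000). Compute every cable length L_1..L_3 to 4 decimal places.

cable 1: Δx=-3.0000, Δy=-5.0000; L_1 = √(Δx²+Δy²) = 5.8310
cable 2: Δx=1.0000, Δy=1.0000; L_2 = √(Δx²+Δy²) = 1.4142
cable 3: Δx=5.0000, Δy=1.0000; L_3 = √(Δx²+Δy²) = 5.0990

(5.8310, 1.4142, 5.0990)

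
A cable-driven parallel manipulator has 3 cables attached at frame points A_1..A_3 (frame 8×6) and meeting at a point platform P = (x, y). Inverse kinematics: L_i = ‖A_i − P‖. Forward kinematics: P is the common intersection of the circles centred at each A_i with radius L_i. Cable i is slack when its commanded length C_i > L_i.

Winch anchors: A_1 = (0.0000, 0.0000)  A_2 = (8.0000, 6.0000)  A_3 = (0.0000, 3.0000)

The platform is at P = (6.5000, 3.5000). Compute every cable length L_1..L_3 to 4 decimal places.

cable 1: Δx=-6.5000, Δy=-3.5000; L_1 = √(Δx²+Δy²) = 7.3824
cable 2: Δx=1.5000, Δy=2.5000; L_2 = √(Δx²+Δy²) = 2.9155
cable 3: Δx=-6.5000, Δy=-0.5000; L_3 = √(Δx²+Δy²) = 6.5192

(7.3824, 2.9155, 6.5192)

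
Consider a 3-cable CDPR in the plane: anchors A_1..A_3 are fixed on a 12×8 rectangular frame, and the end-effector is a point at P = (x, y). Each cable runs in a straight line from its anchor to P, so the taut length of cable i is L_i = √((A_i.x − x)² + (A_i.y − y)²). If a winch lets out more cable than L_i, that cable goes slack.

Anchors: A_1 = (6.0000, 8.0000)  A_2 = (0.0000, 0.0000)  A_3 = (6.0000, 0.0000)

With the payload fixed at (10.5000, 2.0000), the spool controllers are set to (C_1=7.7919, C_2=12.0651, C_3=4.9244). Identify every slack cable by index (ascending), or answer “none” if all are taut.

1, 2

cable 1: L_1 = ‖A_1−P‖ = 7.5000;  C_1 = 7.7919 → slack
cable 2: L_2 = ‖A_2−P‖ = 10.6888;  C_2 = 12.0651 → slack
cable 3: L_3 = ‖A_3−P‖ = 4.9244;  C_3 = 4.9244 → taut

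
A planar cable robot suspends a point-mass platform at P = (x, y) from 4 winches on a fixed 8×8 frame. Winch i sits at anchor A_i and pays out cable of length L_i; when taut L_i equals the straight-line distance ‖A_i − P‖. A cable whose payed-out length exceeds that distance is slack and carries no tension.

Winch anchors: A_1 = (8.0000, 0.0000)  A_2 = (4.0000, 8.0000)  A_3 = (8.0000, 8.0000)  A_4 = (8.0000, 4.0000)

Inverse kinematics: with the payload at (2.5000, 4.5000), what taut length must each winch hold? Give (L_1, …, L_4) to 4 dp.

(7.1063, 3.8079, 6.5192, 5.5227)

cable 1: Δx=5.5000, Δy=-4.5000; L_1 = √(Δx²+Δy²) = 7.1063
cable 2: Δx=1.5000, Δy=3.5000; L_2 = √(Δx²+Δy²) = 3.8079
cable 3: Δx=5.5000, Δy=3.5000; L_3 = √(Δx²+Δy²) = 6.5192
cable 4: Δx=5.5000, Δy=-0.5000; L_4 = √(Δx²+Δy²) = 5.5227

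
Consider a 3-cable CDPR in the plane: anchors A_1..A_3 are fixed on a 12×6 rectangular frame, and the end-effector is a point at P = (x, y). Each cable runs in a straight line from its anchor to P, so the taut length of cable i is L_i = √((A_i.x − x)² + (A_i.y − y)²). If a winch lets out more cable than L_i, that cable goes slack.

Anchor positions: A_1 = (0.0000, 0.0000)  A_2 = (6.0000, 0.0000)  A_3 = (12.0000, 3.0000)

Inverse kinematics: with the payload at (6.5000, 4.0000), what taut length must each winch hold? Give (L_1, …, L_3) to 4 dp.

L_1 = √((0.0000−6.5000)² + (0.0000−4.0000)²) = 7.6322
L_2 = √((6.0000−6.5000)² + (0.0000−4.0000)²) = 4.0311
L_3 = √((12.0000−6.5000)² + (3.0000−4.0000)²) = 5.5902

(7.6322, 4.0311, 5.5902)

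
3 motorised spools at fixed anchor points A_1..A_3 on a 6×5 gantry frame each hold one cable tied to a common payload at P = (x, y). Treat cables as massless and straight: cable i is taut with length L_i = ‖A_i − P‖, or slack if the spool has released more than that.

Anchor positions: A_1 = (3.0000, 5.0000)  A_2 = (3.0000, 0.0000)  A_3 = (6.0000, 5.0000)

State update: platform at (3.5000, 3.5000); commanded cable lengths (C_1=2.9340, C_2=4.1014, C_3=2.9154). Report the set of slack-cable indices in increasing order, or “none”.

1, 2

cable 1: L_1 = ‖A_1−P‖ = 1.5811;  C_1 = 2.9340 → slack
cable 2: L_2 = ‖A_2−P‖ = 3.5355;  C_2 = 4.1014 → slack
cable 3: L_3 = ‖A_3−P‖ = 2.9155;  C_3 = 2.9154 → taut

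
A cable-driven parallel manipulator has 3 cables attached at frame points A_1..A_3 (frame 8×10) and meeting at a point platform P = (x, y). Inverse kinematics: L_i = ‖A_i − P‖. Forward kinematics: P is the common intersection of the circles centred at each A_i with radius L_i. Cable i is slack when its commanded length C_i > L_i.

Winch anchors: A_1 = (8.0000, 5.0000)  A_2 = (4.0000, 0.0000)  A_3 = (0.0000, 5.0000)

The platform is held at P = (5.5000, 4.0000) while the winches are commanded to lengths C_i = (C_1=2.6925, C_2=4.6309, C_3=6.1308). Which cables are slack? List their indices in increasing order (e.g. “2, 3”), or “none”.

i=1: geometric 2.6926 vs commanded 2.6925 ⇒ taut
i=2: geometric 4.2720 vs commanded 4.6309 ⇒ slack
i=3: geometric 5.5902 vs commanded 6.1308 ⇒ slack

2, 3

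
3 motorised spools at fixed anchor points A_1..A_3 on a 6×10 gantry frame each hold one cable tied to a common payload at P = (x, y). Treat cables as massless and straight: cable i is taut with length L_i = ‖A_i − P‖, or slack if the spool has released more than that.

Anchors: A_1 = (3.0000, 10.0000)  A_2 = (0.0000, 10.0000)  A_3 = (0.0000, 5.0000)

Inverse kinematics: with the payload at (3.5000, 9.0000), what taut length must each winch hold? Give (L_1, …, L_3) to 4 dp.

(1.1180, 3.6401, 5.3151)

cable 1: Δx=-0.5000, Δy=1.0000; L_1 = √(Δx²+Δy²) = 1.1180
cable 2: Δx=-3.5000, Δy=1.0000; L_2 = √(Δx²+Δy²) = 3.6401
cable 3: Δx=-3.5000, Δy=-4.0000; L_3 = √(Δx²+Δy²) = 5.3151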